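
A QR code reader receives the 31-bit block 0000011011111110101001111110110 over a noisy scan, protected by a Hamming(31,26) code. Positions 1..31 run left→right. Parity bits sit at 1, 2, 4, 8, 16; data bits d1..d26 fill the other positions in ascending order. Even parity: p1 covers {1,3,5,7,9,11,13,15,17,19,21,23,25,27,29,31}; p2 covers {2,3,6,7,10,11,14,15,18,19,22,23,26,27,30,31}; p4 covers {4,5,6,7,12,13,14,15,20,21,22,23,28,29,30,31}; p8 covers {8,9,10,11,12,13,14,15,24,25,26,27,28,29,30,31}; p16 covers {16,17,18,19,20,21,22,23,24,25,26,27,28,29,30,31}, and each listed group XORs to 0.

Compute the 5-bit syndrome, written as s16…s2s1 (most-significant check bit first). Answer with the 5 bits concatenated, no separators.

s1 (pos 1,3,5,7,9,11,13,15,17,19,21,23,25,27,29,31): 0⊕0⊕0⊕1⊕1⊕1⊕1⊕1⊕1⊕1⊕0⊕1⊕1⊕1⊕1⊕0 = 1
s2 (pos 2,3,6,7,10,11,14,15,18,19,22,23,26,27,30,31): 0⊕0⊕1⊕1⊕1⊕1⊕1⊕1⊕0⊕1⊕1⊕1⊕1⊕1⊕1⊕0 = 0
s4 (pos 4,5,6,7,12,13,14,15,20,21,22,23,28,29,30,31): 0⊕0⊕1⊕1⊕1⊕1⊕1⊕1⊕0⊕0⊕1⊕1⊕0⊕1⊕1⊕0 = 0
s8 (pos 8,9,10,11,12,13,14,15,24,25,26,27,28,29,30,31): 0⊕1⊕1⊕1⊕1⊕1⊕1⊕1⊕1⊕1⊕1⊕1⊕0⊕1⊕1⊕0 = 1
s16 (pos 16,17,18,19,20,21,22,23,24,25,26,27,28,29,30,31): 0⊕1⊕0⊕1⊕0⊕0⊕1⊕1⊕1⊕1⊕1⊕1⊕0⊕1⊕1⊕0 = 0
Syndrome s16…s1 = 01001 → error at position 9.

01001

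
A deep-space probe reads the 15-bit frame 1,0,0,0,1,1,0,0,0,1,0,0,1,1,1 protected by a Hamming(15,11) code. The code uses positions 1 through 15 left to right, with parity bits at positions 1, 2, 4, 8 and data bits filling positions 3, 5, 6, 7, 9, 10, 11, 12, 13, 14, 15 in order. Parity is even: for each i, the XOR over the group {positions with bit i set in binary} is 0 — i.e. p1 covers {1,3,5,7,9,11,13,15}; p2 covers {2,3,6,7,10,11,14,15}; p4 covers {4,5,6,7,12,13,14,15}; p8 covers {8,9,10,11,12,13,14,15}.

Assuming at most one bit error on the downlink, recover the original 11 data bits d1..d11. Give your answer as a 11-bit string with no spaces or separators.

s1 (pos 1,3,5,7,9,11,13,15): 1⊕0⊕1⊕0⊕0⊕0⊕1⊕1 = 0
s2 (pos 2,3,6,7,10,11,14,15): 0⊕0⊕1⊕0⊕1⊕0⊕1⊕1 = 0
s4 (pos 4,5,6,7,12,13,14,15): 0⊕1⊕1⊕0⊕0⊕1⊕1⊕1 = 1
s8 (pos 8,9,10,11,12,13,14,15): 0⊕0⊕1⊕0⊕0⊕1⊕1⊕1 = 0
Syndrome s8…s1 = 0100 → error at position 4.
Flip position 4: 100011000100111 → 100111000100111
Read data bits from positions 3,5,6,7,9,10,11,12,13,14,15: 01100100111

01100100111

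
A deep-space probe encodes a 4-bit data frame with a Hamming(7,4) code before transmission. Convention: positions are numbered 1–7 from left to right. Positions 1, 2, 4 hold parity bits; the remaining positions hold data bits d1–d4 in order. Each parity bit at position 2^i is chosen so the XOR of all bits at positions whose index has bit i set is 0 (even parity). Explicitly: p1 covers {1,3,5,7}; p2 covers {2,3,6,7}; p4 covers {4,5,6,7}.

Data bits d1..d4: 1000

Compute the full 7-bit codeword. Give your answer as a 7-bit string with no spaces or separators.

Place data at non-parity positions: p1 p2 1 p4 0 0 0
p1 (pos 1,3,5,7): XOR of data positions = 1⊕0⊕0 = 1
p2 (pos 2,3,6,7): XOR of data positions = 1⊕0⊕0 = 1
p4 (pos 4,5,6,7): XOR of data positions = 0⊕0⊕0 = 0
Codeword: 1110000

1110000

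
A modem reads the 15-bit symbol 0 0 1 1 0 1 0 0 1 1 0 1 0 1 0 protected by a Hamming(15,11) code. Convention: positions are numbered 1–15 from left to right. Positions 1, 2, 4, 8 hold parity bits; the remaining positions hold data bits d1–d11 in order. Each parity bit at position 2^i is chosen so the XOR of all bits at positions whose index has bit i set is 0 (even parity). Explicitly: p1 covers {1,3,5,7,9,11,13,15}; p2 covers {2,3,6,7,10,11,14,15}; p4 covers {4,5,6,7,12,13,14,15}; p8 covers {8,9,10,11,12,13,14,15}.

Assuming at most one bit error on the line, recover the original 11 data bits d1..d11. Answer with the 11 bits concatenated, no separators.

s1 (pos 1,3,5,7,9,11,13,15): 0⊕1⊕0⊕0⊕1⊕0⊕0⊕0 = 0
s2 (pos 2,3,6,7,10,11,14,15): 0⊕1⊕1⊕0⊕1⊕0⊕1⊕0 = 0
s4 (pos 4,5,6,7,12,13,14,15): 1⊕0⊕1⊕0⊕1⊕0⊕1⊕0 = 0
s8 (pos 8,9,10,11,12,13,14,15): 0⊕1⊕1⊕0⊕1⊕0⊕1⊕0 = 0
Syndrome s8…s1 = 0000 → no error.
Read data bits from positions 3,5,6,7,9,10,11,12,13,14,15: 10101101010

10101101010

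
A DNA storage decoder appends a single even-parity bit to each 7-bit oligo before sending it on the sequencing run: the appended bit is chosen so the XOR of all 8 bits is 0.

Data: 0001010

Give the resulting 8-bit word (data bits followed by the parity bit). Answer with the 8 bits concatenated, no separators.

00010100

XOR of the 7 data bits: 0⊕0⊕0⊕1⊕0⊕1⊕0 = 0
Parity bit = 0 (so all 8 bits XOR to 0).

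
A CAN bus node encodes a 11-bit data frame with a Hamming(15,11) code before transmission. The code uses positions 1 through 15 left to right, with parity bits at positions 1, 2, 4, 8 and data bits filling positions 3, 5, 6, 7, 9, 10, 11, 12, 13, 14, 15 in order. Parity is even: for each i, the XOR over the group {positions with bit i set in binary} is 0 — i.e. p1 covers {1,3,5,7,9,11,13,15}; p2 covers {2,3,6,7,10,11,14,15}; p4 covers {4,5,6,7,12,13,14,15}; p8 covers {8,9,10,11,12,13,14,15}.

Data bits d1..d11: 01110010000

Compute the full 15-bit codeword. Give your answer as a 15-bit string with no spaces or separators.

110111110010000

Place data at non-parity positions: p1 p2 0 p4 1 1 1 p8 0 0 1 0 0 0 0
p1 (pos 1,3,5,7,9,11,13,15): XOR of data positions = 0⊕1⊕1⊕0⊕1⊕0⊕0 = 1
p2 (pos 2,3,6,7,10,11,14,15): XOR of data positions = 0⊕1⊕1⊕0⊕1⊕0⊕0 = 1
p4 (pos 4,5,6,7,12,13,14,15): XOR of data positions = 1⊕1⊕1⊕0⊕0⊕0⊕0 = 1
p8 (pos 8,9,10,11,12,13,14,15): XOR of data positions = 0⊕0⊕1⊕0⊕0⊕0⊕0 = 1
Codeword: 110111110010000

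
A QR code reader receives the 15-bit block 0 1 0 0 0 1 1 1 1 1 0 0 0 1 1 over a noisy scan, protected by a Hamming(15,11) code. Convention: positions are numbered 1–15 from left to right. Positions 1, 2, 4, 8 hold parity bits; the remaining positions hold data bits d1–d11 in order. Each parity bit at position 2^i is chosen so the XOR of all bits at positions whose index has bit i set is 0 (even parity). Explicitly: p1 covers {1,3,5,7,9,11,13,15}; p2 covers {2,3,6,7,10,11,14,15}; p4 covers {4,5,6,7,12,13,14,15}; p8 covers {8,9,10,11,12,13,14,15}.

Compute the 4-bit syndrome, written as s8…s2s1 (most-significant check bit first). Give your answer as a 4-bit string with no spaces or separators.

s1 (pos 1,3,5,7,9,11,13,15): 0⊕0⊕0⊕1⊕1⊕0⊕0⊕1 = 1
s2 (pos 2,3,6,7,10,11,14,15): 1⊕0⊕1⊕1⊕1⊕0⊕1⊕1 = 0
s4 (pos 4,5,6,7,12,13,14,15): 0⊕0⊕1⊕1⊕0⊕0⊕1⊕1 = 0
s8 (pos 8,9,10,11,12,13,14,15): 1⊕1⊕1⊕0⊕0⊕0⊕1⊕1 = 1
Syndrome s8…s1 = 1001 → error at position 9.

1001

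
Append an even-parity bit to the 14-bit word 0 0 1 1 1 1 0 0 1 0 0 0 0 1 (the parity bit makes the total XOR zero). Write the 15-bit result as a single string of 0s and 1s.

001111001000010

XOR of the 14 data bits: 0⊕0⊕1⊕1⊕1⊕1⊕0⊕0⊕1⊕0⊕0⊕0⊕0⊕1 = 0
Parity bit = 0 (so all 15 bits XOR to 0).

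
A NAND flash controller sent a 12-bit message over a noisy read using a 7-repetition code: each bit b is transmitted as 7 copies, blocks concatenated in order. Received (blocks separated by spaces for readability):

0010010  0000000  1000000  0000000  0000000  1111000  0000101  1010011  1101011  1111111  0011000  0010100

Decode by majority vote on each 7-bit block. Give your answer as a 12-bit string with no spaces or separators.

000001011100

Block 1 (0010010): 2 ones → 0
Block 2 (0000000): 0 ones → 0
Block 3 (1000000): 1 one → 0
Block 4 (0000000): 0 ones → 0
Block 5 (0000000): 0 ones → 0
Block 6 (1111000): 4 ones → 1
Block 7 (0000101): 2 ones → 0
Block 8 (1010011): 4 ones → 1
Block 9 (1101011): 5 ones → 1
Block 10 (1111111): 7 ones → 1
Block 11 (0011000): 2 ones → 0
Block 12 (0010100): 2 ones → 0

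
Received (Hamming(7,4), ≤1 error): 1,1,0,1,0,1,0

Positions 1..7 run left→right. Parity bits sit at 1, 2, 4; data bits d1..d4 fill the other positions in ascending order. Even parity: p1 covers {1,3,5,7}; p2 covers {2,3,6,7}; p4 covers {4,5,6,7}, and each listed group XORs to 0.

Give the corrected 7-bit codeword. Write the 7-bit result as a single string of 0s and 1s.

s1 (pos 1,3,5,7): 1⊕0⊕0⊕0 = 1
s2 (pos 2,3,6,7): 1⊕0⊕1⊕0 = 0
s4 (pos 4,5,6,7): 1⊕0⊕1⊕0 = 0
Syndrome s4…s1 = 001 → error at position 1.
Flip position 1: 1101010 → 0101010

0101010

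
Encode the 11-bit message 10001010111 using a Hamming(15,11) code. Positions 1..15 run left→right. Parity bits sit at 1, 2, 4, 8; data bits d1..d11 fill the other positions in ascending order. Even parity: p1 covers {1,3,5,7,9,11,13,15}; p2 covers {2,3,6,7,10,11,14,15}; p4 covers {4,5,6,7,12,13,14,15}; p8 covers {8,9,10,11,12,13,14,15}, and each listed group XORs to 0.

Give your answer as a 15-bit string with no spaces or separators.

101100011010111

Place data at non-parity positions: p1 p2 1 p4 0 0 0 p8 1 0 1 0 1 1 1
p1 (pos 1,3,5,7,9,11,13,15): XOR of data positions = 1⊕0⊕0⊕1⊕1⊕1⊕1 = 1
p2 (pos 2,3,6,7,10,11,14,15): XOR of data positions = 1⊕0⊕0⊕0⊕1⊕1⊕1 = 0
p4 (pos 4,5,6,7,12,13,14,15): XOR of data positions = 0⊕0⊕0⊕0⊕1⊕1⊕1 = 1
p8 (pos 8,9,10,11,12,13,14,15): XOR of data positions = 1⊕0⊕1⊕0⊕1⊕1⊕1 = 1
Codeword: 101100011010111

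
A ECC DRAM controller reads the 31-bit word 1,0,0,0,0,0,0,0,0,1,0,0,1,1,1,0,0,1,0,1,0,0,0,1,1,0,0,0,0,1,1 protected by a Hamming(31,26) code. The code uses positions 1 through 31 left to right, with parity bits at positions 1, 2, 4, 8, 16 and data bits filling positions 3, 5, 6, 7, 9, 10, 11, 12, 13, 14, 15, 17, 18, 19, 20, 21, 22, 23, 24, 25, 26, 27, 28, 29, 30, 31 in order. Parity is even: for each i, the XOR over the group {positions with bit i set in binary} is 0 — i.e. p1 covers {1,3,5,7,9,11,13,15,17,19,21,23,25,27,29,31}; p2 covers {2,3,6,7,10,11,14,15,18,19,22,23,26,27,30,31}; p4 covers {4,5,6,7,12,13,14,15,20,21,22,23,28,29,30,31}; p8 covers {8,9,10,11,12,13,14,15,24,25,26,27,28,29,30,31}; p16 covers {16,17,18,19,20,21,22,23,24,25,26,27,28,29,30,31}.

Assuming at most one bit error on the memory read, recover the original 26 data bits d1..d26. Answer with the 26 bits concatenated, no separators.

s1 (pos 1,3,5,7,9,11,13,15,17,19,21,23,25,27,29,31): 1⊕0⊕0⊕0⊕0⊕0⊕1⊕1⊕0⊕0⊕0⊕0⊕1⊕0⊕0⊕1 = 1
s2 (pos 2,3,6,7,10,11,14,15,18,19,22,23,26,27,30,31): 0⊕0⊕0⊕0⊕1⊕0⊕1⊕1⊕1⊕0⊕0⊕0⊕0⊕0⊕1⊕1 = 0
s4 (pos 4,5,6,7,12,13,14,15,20,21,22,23,28,29,30,31): 0⊕0⊕0⊕0⊕0⊕1⊕1⊕1⊕1⊕0⊕0⊕0⊕0⊕0⊕1⊕1 = 0
s8 (pos 8,9,10,11,12,13,14,15,24,25,26,27,28,29,30,31): 0⊕0⊕1⊕0⊕0⊕1⊕1⊕1⊕1⊕1⊕0⊕0⊕0⊕0⊕1⊕1 = 0
s16 (pos 16,17,18,19,20,21,22,23,24,25,26,27,28,29,30,31): 0⊕0⊕1⊕0⊕1⊕0⊕0⊕0⊕1⊕1⊕0⊕0⊕0⊕0⊕1⊕1 = 0
Syndrome s16…s1 = 00001 → error at position 1.
Flip position 1: 1000000001001110010100011000011 → 0000000001001110010100011000011
Read data bits from positions 3,5,6,7,9,10,11,12,13,14,15,17,18,19,20,21,22,23,24,25,26,27,28,29,30,31: 00000100111010100011000011

00000100111010100011000011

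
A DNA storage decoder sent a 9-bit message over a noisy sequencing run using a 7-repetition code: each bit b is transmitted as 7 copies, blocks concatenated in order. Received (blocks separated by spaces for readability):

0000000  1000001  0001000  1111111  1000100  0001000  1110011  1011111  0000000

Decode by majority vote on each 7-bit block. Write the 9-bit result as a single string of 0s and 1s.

000100110

Block 1 (0000000): 0 ones → 0
Block 2 (1000001): 2 ones → 0
Block 3 (0001000): 1 one → 0
Block 4 (1111111): 7 ones → 1
Block 5 (1000100): 2 ones → 0
Block 6 (0001000): 1 one → 0
Block 7 (1110011): 5 ones → 1
Block 8 (1011111): 6 ones → 1
Block 9 (0000000): 0 ones → 0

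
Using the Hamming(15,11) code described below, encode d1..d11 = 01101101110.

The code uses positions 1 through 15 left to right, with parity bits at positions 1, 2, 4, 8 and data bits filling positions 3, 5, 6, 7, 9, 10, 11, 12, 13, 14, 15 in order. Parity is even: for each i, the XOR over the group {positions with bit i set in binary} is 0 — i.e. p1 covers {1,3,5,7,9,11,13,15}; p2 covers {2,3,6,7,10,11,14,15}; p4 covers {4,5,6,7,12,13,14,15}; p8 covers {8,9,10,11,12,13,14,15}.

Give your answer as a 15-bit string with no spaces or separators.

Place data at non-parity positions: p1 p2 0 p4 1 1 0 p8 1 1 0 1 1 1 0
p1 (pos 1,3,5,7,9,11,13,15): XOR of data positions = 0⊕1⊕0⊕1⊕0⊕1⊕0 = 1
p2 (pos 2,3,6,7,10,11,14,15): XOR of data positions = 0⊕1⊕0⊕1⊕0⊕1⊕0 = 1
p4 (pos 4,5,6,7,12,13,14,15): XOR of data positions = 1⊕1⊕0⊕1⊕1⊕1⊕0 = 1
p8 (pos 8,9,10,11,12,13,14,15): XOR of data positions = 1⊕1⊕0⊕1⊕1⊕1⊕0 = 1
Codeword: 110111011101110

110111011101110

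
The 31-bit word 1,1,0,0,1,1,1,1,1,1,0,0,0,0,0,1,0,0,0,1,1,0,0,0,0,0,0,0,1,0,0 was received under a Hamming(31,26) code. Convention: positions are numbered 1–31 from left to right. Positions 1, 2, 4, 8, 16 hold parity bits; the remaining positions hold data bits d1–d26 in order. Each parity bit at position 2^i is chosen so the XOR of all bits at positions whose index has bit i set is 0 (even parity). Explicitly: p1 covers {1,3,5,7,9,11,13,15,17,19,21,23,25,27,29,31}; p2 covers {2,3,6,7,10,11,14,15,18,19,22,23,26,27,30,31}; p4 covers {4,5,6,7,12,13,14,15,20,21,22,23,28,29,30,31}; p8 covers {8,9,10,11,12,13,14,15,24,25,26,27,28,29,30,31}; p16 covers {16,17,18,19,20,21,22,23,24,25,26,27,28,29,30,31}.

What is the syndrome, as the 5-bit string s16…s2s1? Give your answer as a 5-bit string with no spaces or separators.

s1 (pos 1,3,5,7,9,11,13,15,17,19,21,23,25,27,29,31): 1⊕0⊕1⊕1⊕1⊕0⊕0⊕0⊕0⊕0⊕1⊕0⊕0⊕0⊕1⊕0 = 0
s2 (pos 2,3,6,7,10,11,14,15,18,19,22,23,26,27,30,31): 1⊕0⊕1⊕1⊕1⊕0⊕0⊕0⊕0⊕0⊕0⊕0⊕0⊕0⊕0⊕0 = 0
s4 (pos 4,5,6,7,12,13,14,15,20,21,22,23,28,29,30,31): 0⊕1⊕1⊕1⊕0⊕0⊕0⊕0⊕1⊕1⊕0⊕0⊕0⊕1⊕0⊕0 = 0
s8 (pos 8,9,10,11,12,13,14,15,24,25,26,27,28,29,30,31): 1⊕1⊕1⊕0⊕0⊕0⊕0⊕0⊕0⊕0⊕0⊕0⊕0⊕1⊕0⊕0 = 0
s16 (pos 16,17,18,19,20,21,22,23,24,25,26,27,28,29,30,31): 1⊕0⊕0⊕0⊕1⊕1⊕0⊕0⊕0⊕0⊕0⊕0⊕0⊕1⊕0⊕0 = 0
Syndrome s16…s1 = 00000 → no error.

00000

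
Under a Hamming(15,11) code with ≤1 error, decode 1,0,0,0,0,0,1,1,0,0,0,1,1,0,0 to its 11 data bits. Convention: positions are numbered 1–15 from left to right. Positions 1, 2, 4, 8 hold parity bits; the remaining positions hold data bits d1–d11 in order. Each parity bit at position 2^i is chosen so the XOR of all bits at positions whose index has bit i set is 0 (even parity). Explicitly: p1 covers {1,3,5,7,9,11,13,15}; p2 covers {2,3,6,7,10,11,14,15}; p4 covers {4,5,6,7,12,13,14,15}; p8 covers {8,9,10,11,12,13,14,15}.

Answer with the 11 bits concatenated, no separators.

00010001101

s1 (pos 1,3,5,7,9,11,13,15): 1⊕0⊕0⊕1⊕0⊕0⊕1⊕0 = 1
s2 (pos 2,3,6,7,10,11,14,15): 0⊕0⊕0⊕1⊕0⊕0⊕0⊕0 = 1
s4 (pos 4,5,6,7,12,13,14,15): 0⊕0⊕0⊕1⊕1⊕1⊕0⊕0 = 1
s8 (pos 8,9,10,11,12,13,14,15): 1⊕0⊕0⊕0⊕1⊕1⊕0⊕0 = 1
Syndrome s8…s1 = 1111 → error at position 15.
Flip position 15: 100000110001100 → 100000110001101
Read data bits from positions 3,5,6,7,9,10,11,12,13,14,15: 00010001101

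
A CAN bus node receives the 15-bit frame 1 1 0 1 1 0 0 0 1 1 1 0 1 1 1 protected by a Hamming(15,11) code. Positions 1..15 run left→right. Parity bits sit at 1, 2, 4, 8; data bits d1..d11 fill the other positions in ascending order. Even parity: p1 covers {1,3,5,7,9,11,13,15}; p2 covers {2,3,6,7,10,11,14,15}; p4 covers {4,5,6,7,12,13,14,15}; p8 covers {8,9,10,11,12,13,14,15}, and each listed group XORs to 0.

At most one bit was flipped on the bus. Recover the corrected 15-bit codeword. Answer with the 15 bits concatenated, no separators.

s1 (pos 1,3,5,7,9,11,13,15): 1⊕0⊕1⊕0⊕1⊕1⊕1⊕1 = 0
s2 (pos 2,3,6,7,10,11,14,15): 1⊕0⊕0⊕0⊕1⊕1⊕1⊕1 = 1
s4 (pos 4,5,6,7,12,13,14,15): 1⊕1⊕0⊕0⊕0⊕1⊕1⊕1 = 1
s8 (pos 8,9,10,11,12,13,14,15): 0⊕1⊕1⊕1⊕0⊕1⊕1⊕1 = 0
Syndrome s8…s1 = 0110 → error at position 6.
Flip position 6: 110110001110111 → 110111001110111

110111001110111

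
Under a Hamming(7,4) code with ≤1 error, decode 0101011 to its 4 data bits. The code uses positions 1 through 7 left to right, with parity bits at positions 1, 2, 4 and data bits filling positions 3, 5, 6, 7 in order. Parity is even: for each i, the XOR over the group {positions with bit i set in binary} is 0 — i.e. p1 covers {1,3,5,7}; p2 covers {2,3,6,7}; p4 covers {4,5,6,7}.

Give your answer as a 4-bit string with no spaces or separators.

0010

s1 (pos 1,3,5,7): 0⊕0⊕0⊕1 = 1
s2 (pos 2,3,6,7): 1⊕0⊕1⊕1 = 1
s4 (pos 4,5,6,7): 1⊕0⊕1⊕1 = 1
Syndrome s4…s1 = 111 → error at position 7.
Flip position 7: 0101011 → 0101010
Read data bits from positions 3,5,6,7: 0010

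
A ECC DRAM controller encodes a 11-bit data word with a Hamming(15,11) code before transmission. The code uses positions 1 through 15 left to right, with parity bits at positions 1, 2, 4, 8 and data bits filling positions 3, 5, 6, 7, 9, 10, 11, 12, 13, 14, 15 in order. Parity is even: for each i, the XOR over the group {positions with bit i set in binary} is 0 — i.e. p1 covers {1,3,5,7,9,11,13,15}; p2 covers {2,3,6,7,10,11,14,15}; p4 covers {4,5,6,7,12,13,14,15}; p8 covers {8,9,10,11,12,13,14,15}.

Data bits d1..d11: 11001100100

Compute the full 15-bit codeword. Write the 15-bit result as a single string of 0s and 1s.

Place data at non-parity positions: p1 p2 1 p4 1 0 0 p8 1 1 0 0 1 0 0
p1 (pos 1,3,5,7,9,11,13,15): XOR of data positions = 1⊕1⊕0⊕1⊕0⊕1⊕0 = 0
p2 (pos 2,3,6,7,10,11,14,15): XOR of data positions = 1⊕0⊕0⊕1⊕0⊕0⊕0 = 0
p4 (pos 4,5,6,7,12,13,14,15): XOR of data positions = 1⊕0⊕0⊕0⊕1⊕0⊕0 = 0
p8 (pos 8,9,10,11,12,13,14,15): XOR of data positions = 1⊕1⊕0⊕0⊕1⊕0⊕0 = 1
Codeword: 001010011100100

001010011100100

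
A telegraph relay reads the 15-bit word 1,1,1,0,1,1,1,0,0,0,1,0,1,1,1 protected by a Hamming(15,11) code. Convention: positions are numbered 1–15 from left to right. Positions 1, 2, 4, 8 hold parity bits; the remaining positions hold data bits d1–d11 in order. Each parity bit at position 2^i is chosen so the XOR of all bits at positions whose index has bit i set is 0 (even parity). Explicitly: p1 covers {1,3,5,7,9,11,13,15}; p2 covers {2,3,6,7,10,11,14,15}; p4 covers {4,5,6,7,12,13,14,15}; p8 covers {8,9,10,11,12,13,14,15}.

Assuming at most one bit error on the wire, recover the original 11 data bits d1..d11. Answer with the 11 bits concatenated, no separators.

s1 (pos 1,3,5,7,9,11,13,15): 1⊕1⊕1⊕1⊕0⊕1⊕1⊕1 = 1
s2 (pos 2,3,6,7,10,11,14,15): 1⊕1⊕1⊕1⊕0⊕1⊕1⊕1 = 1
s4 (pos 4,5,6,7,12,13,14,15): 0⊕1⊕1⊕1⊕0⊕1⊕1⊕1 = 0
s8 (pos 8,9,10,11,12,13,14,15): 0⊕0⊕0⊕1⊕0⊕1⊕1⊕1 = 0
Syndrome s8…s1 = 0011 → error at position 3.
Flip position 3: 111011100010111 → 110011100010111
Read data bits from positions 3,5,6,7,9,10,11,12,13,14,15: 01110010111

01110010111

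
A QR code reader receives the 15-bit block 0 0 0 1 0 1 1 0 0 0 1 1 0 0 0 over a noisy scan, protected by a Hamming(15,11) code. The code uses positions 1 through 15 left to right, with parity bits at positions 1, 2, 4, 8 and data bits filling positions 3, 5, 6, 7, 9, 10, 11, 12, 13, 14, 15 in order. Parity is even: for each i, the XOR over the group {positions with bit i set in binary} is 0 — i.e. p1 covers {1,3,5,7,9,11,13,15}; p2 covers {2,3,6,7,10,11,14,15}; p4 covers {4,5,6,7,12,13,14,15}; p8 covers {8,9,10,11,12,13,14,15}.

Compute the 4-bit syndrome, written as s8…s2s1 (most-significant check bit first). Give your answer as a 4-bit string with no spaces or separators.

0010

s1 (pos 1,3,5,7,9,11,13,15): 0⊕0⊕0⊕1⊕0⊕1⊕0⊕0 = 0
s2 (pos 2,3,6,7,10,11,14,15): 0⊕0⊕1⊕1⊕0⊕1⊕0⊕0 = 1
s4 (pos 4,5,6,7,12,13,14,15): 1⊕0⊕1⊕1⊕1⊕0⊕0⊕0 = 0
s8 (pos 8,9,10,11,12,13,14,15): 0⊕0⊕0⊕1⊕1⊕0⊕0⊕0 = 0
Syndrome s8…s1 = 0010 → error at position 2.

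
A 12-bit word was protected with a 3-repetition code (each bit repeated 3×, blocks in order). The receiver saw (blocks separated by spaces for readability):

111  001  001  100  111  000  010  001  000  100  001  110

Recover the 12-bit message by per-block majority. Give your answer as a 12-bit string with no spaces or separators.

Block 1 (111): 3 ones → 1
Block 2 (001): 1 one → 0
Block 3 (001): 1 one → 0
Block 4 (100): 1 one → 0
Block 5 (111): 3 ones → 1
Block 6 (000): 0 ones → 0
Block 7 (010): 1 one → 0
Block 8 (001): 1 one → 0
Block 9 (000): 0 ones → 0
Block 10 (100): 1 one → 0
Block 11 (001): 1 one → 0
Block 12 (110): 2 ones → 1

100010000001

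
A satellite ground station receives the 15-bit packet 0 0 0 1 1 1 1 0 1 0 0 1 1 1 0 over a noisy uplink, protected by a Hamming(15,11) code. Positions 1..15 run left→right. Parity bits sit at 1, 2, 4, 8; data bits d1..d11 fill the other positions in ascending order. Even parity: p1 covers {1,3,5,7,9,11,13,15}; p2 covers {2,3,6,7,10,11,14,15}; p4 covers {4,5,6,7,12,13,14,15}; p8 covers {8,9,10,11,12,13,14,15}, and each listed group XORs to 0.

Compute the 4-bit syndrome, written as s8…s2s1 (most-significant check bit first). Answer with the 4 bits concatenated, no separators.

s1 (pos 1,3,5,7,9,11,13,15): 0⊕0⊕1⊕1⊕1⊕0⊕1⊕0 = 0
s2 (pos 2,3,6,7,10,11,14,15): 0⊕0⊕1⊕1⊕0⊕0⊕1⊕0 = 1
s4 (pos 4,5,6,7,12,13,14,15): 1⊕1⊕1⊕1⊕1⊕1⊕1⊕0 = 1
s8 (pos 8,9,10,11,12,13,14,15): 0⊕1⊕0⊕0⊕1⊕1⊕1⊕0 = 0
Syndrome s8…s1 = 0110 → error at position 6.

0110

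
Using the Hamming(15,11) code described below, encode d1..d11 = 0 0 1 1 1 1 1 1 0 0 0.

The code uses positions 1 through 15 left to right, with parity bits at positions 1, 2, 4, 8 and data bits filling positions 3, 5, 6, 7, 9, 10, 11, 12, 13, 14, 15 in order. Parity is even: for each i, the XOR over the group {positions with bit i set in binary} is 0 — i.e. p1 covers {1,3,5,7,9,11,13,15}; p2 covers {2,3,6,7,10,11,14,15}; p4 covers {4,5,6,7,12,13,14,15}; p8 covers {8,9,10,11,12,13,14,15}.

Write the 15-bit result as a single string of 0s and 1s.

Place data at non-parity positions: p1 p2 0 p4 0 1 1 p8 1 1 1 1 0 0 0
p1 (pos 1,3,5,7,9,11,13,15): XOR of data positions = 0⊕0⊕1⊕1⊕1⊕0⊕0 = 1
p2 (pos 2,3,6,7,10,11,14,15): XOR of data positions = 0⊕1⊕1⊕1⊕1⊕0⊕0 = 0
p4 (pos 4,5,6,7,12,13,14,15): XOR of data positions = 0⊕1⊕1⊕1⊕0⊕0⊕0 = 1
p8 (pos 8,9,10,11,12,13,14,15): XOR of data positions = 1⊕1⊕1⊕1⊕0⊕0⊕0 = 0
Codeword: 100101101111000

100101101111000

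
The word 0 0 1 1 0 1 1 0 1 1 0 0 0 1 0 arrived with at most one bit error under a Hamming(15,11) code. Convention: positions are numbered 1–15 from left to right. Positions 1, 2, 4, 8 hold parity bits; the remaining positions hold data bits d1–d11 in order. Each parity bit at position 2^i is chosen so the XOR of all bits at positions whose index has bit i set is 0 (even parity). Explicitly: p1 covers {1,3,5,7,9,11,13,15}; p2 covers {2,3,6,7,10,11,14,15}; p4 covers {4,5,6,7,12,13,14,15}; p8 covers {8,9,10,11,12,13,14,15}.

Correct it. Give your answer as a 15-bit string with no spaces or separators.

001101101110010

s1 (pos 1,3,5,7,9,11,13,15): 0⊕1⊕0⊕1⊕1⊕0⊕0⊕0 = 1
s2 (pos 2,3,6,7,10,11,14,15): 0⊕1⊕1⊕1⊕1⊕0⊕1⊕0 = 1
s4 (pos 4,5,6,7,12,13,14,15): 1⊕0⊕1⊕1⊕0⊕0⊕1⊕0 = 0
s8 (pos 8,9,10,11,12,13,14,15): 0⊕1⊕1⊕0⊕0⊕0⊕1⊕0 = 1
Syndrome s8…s1 = 1011 → error at position 11.
Flip position 11: 001101101100010 → 001101101110010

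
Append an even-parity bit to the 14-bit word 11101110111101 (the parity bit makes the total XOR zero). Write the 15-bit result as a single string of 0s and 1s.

111011101111011

XOR of the 14 data bits: 1⊕1⊕1⊕0⊕1⊕1⊕1⊕0⊕1⊕1⊕1⊕1⊕0⊕1 = 1
Parity bit = 1 (so all 15 bits XOR to 0).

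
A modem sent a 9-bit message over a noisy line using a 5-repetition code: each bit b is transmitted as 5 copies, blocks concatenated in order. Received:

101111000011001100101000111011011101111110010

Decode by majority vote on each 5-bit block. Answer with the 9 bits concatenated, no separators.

Block 1 (10111): 4 ones → 1
Block 2 (10000): 1 one → 0
Block 3 (11001): 3 ones → 1
Block 4 (10010): 2 ones → 0
Block 5 (10001): 2 ones → 0
Block 6 (11011): 4 ones → 1
Block 7 (01110): 3 ones → 1
Block 8 (11111): 5 ones → 1
Block 9 (10010): 2 ones → 0

101001110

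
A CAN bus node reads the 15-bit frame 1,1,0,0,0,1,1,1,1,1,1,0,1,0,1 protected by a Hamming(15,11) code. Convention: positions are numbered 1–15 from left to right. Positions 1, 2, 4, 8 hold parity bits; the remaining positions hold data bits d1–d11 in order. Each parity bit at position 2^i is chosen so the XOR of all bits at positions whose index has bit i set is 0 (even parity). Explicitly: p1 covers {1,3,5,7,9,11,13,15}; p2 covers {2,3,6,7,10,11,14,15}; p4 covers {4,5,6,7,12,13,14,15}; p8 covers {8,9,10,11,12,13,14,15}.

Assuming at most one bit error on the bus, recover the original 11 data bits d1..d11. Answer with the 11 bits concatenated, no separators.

00111110101

s1 (pos 1,3,5,7,9,11,13,15): 1⊕0⊕0⊕1⊕1⊕1⊕1⊕1 = 0
s2 (pos 2,3,6,7,10,11,14,15): 1⊕0⊕1⊕1⊕1⊕1⊕0⊕1 = 0
s4 (pos 4,5,6,7,12,13,14,15): 0⊕0⊕1⊕1⊕0⊕1⊕0⊕1 = 0
s8 (pos 8,9,10,11,12,13,14,15): 1⊕1⊕1⊕1⊕0⊕1⊕0⊕1 = 0
Syndrome s8…s1 = 0000 → no error.
Read data bits from positions 3,5,6,7,9,10,11,12,13,14,15: 00111110101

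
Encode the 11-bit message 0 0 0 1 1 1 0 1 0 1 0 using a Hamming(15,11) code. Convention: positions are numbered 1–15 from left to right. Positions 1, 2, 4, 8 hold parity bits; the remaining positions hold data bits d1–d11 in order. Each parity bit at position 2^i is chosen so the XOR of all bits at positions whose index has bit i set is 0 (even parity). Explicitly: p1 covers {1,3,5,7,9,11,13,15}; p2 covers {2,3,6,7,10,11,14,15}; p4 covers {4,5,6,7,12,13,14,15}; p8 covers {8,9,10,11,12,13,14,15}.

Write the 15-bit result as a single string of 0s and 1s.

Place data at non-parity positions: p1 p2 0 p4 0 0 1 p8 1 1 0 1 0 1 0
p1 (pos 1,3,5,7,9,11,13,15): XOR of data positions = 0⊕0⊕1⊕1⊕0⊕0⊕0 = 0
p2 (pos 2,3,6,7,10,11,14,15): XOR of data positions = 0⊕0⊕1⊕1⊕0⊕1⊕0 = 1
p4 (pos 4,5,6,7,12,13,14,15): XOR of data positions = 0⊕0⊕1⊕1⊕0⊕1⊕0 = 1
p8 (pos 8,9,10,11,12,13,14,15): XOR of data positions = 1⊕1⊕0⊕1⊕0⊕1⊕0 = 0
Codeword: 010100101101010

010100101101010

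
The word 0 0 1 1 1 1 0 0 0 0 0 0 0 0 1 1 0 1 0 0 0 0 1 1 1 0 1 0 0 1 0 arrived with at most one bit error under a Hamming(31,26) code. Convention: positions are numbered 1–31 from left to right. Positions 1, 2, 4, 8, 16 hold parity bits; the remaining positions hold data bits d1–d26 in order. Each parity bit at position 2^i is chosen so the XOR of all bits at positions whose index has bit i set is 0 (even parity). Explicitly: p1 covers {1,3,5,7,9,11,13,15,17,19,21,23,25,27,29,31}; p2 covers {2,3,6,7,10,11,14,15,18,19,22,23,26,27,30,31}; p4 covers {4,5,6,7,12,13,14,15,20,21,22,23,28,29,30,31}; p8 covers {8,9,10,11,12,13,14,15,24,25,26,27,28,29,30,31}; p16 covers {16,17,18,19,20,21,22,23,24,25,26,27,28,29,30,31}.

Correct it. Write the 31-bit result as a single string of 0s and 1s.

s1 (pos 1,3,5,7,9,11,13,15,17,19,21,23,25,27,29,31): 0⊕1⊕1⊕0⊕0⊕0⊕0⊕1⊕0⊕0⊕0⊕1⊕1⊕1⊕0⊕0 = 0
s2 (pos 2,3,6,7,10,11,14,15,18,19,22,23,26,27,30,31): 0⊕1⊕1⊕0⊕0⊕0⊕0⊕1⊕1⊕0⊕0⊕1⊕0⊕1⊕1⊕0 = 1
s4 (pos 4,5,6,7,12,13,14,15,20,21,22,23,28,29,30,31): 1⊕1⊕1⊕0⊕0⊕0⊕0⊕1⊕0⊕0⊕0⊕1⊕0⊕0⊕1⊕0 = 0
s8 (pos 8,9,10,11,12,13,14,15,24,25,26,27,28,29,30,31): 0⊕0⊕0⊕0⊕0⊕0⊕0⊕1⊕1⊕1⊕0⊕1⊕0⊕0⊕1⊕0 = 1
s16 (pos 16,17,18,19,20,21,22,23,24,25,26,27,28,29,30,31): 1⊕0⊕1⊕0⊕0⊕0⊕0⊕1⊕1⊕1⊕0⊕1⊕0⊕0⊕1⊕0 = 1
Syndrome s16…s1 = 11010 → error at position 26.
Flip position 26: 0011110000000011010000111010010 → 0011110000000011010000111110010

0011110000000011010000111110010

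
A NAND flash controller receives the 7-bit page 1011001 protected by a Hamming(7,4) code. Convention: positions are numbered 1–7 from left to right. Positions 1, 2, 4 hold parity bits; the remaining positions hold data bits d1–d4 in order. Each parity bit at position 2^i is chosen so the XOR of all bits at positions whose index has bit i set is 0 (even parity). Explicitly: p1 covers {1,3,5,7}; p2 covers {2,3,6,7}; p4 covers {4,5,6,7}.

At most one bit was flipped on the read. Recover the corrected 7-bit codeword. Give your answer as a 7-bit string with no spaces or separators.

0011001

s1 (pos 1,3,5,7): 1⊕1⊕0⊕1 = 1
s2 (pos 2,3,6,7): 0⊕1⊕0⊕1 = 0
s4 (pos 4,5,6,7): 1⊕0⊕0⊕1 = 0
Syndrome s4…s1 = 001 → error at position 1.
Flip position 1: 1011001 → 0011001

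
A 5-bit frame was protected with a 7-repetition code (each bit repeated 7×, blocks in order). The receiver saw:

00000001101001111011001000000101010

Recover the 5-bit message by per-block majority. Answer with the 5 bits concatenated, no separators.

Block 1 (0000000): 0 ones → 0
Block 2 (1101001): 4 ones → 1
Block 3 (1110110): 5 ones → 1
Block 4 (0100000): 1 one → 0
Block 5 (0101010): 3 ones → 0

01100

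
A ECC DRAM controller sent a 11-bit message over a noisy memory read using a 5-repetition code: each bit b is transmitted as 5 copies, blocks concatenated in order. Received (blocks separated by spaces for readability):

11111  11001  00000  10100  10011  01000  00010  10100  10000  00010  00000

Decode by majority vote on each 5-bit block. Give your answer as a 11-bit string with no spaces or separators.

Block 1 (11111): 5 ones → 1
Block 2 (11001): 3 ones → 1
Block 3 (00000): 0 ones → 0
Block 4 (10100): 2 ones → 0
Block 5 (10011): 3 ones → 1
Block 6 (01000): 1 one → 0
Block 7 (00010): 1 one → 0
Block 8 (10100): 2 ones → 0
Block 9 (10000): 1 one → 0
Block 10 (00010): 1 one → 0
Block 11 (00000): 0 ones → 0

11001000000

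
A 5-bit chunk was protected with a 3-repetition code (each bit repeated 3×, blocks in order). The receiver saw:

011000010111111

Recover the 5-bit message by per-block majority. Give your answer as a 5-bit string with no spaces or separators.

Block 1 (011): 2 ones → 1
Block 2 (000): 0 ones → 0
Block 3 (010): 1 one → 0
Block 4 (111): 3 ones → 1
Block 5 (111): 3 ones → 1

10011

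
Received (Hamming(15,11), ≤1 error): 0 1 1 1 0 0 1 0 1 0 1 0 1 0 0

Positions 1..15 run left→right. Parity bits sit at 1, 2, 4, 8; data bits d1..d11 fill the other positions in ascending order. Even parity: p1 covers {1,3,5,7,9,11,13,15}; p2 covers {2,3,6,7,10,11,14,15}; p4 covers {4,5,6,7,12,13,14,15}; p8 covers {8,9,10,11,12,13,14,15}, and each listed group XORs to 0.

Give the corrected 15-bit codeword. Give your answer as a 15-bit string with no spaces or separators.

s1 (pos 1,3,5,7,9,11,13,15): 0⊕1⊕0⊕1⊕1⊕1⊕1⊕0 = 1
s2 (pos 2,3,6,7,10,11,14,15): 1⊕1⊕0⊕1⊕0⊕1⊕0⊕0 = 0
s4 (pos 4,5,6,7,12,13,14,15): 1⊕0⊕0⊕1⊕0⊕1⊕0⊕0 = 1
s8 (pos 8,9,10,11,12,13,14,15): 0⊕1⊕0⊕1⊕0⊕1⊕0⊕0 = 1
Syndrome s8…s1 = 1101 → error at position 13.
Flip position 13: 011100101010100 → 011100101010000

011100101010000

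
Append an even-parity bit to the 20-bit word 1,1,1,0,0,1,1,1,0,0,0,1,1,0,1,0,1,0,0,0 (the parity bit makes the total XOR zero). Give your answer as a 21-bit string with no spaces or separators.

111001110001101010000

XOR of the 20 data bits: 1⊕1⊕1⊕0⊕0⊕1⊕1⊕1⊕0⊕0⊕0⊕1⊕1⊕0⊕1⊕0⊕1⊕0⊕0⊕0 = 0
Parity bit = 0 (so all 21 bits XOR to 0).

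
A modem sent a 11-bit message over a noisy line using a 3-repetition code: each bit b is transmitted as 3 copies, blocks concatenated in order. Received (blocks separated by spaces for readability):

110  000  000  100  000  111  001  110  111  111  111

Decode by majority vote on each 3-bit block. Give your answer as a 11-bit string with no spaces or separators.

10000101111

Block 1 (110): 2 ones → 1
Block 2 (000): 0 ones → 0
Block 3 (000): 0 ones → 0
Block 4 (100): 1 one → 0
Block 5 (000): 0 ones → 0
Block 6 (111): 3 ones → 1
Block 7 (001): 1 one → 0
Block 8 (110): 2 ones → 1
Block 9 (111): 3 ones → 1
Block 10 (111): 3 ones → 1
Block 11 (111): 3 ones → 1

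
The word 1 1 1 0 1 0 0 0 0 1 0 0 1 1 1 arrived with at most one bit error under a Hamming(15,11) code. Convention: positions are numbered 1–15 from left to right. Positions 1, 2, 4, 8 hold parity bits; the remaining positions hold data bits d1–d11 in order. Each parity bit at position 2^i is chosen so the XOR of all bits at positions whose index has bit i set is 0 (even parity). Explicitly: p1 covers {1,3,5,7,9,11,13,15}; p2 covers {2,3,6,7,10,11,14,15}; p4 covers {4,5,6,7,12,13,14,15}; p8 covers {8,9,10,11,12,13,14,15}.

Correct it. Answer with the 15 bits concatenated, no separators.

s1 (pos 1,3,5,7,9,11,13,15): 1⊕1⊕1⊕0⊕0⊕0⊕1⊕1 = 1
s2 (pos 2,3,6,7,10,11,14,15): 1⊕1⊕0⊕0⊕1⊕0⊕1⊕1 = 1
s4 (pos 4,5,6,7,12,13,14,15): 0⊕1⊕0⊕0⊕0⊕1⊕1⊕1 = 0
s8 (pos 8,9,10,11,12,13,14,15): 0⊕0⊕1⊕0⊕0⊕1⊕1⊕1 = 0
Syndrome s8…s1 = 0011 → error at position 3.
Flip position 3: 111010000100111 → 110010000100111

110010000100111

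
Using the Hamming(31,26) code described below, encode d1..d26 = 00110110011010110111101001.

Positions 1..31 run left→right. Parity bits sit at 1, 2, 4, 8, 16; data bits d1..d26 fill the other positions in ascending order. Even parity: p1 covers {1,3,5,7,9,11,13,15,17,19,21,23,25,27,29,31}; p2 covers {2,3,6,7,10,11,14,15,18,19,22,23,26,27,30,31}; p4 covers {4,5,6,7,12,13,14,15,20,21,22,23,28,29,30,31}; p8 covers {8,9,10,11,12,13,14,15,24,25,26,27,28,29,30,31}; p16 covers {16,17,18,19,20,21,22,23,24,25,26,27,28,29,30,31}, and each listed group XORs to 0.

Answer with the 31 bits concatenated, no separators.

Place data at non-parity positions: p1 p2 0 p4 0 1 1 p8 0 1 1 0 0 1 1 p16 0 1 0 1 1 0 1 1 1 1 0 1 0 0 1
p1 (pos 1,3,5,7,9,11,13,15,17,19,21,23,25,27,29,31): XOR of data positions = 0⊕0⊕1⊕0⊕1⊕0⊕1⊕0⊕0⊕1⊕1⊕1⊕0⊕0⊕1 = 1
p2 (pos 2,3,6,7,10,11,14,15,18,19,22,23,26,27,30,31): XOR of data positions = 0⊕1⊕1⊕1⊕1⊕1⊕1⊕1⊕0⊕0⊕1⊕1⊕0⊕0⊕1 = 0
p4 (pos 4,5,6,7,12,13,14,15,20,21,22,23,28,29,30,31): XOR of data positions = 0⊕1⊕1⊕0⊕0⊕1⊕1⊕1⊕1⊕0⊕1⊕1⊕0⊕0⊕1 = 1
p8 (pos 8,9,10,11,12,13,14,15,24,25,26,27,28,29,30,31): XOR of data positions = 0⊕1⊕1⊕0⊕0⊕1⊕1⊕1⊕1⊕1⊕0⊕1⊕0⊕0⊕1 = 1
p16 (pos 16,17,18,19,20,21,22,23,24,25,26,27,28,29,30,31): XOR of data positions = 0⊕1⊕0⊕1⊕1⊕0⊕1⊕1⊕1⊕1⊕0⊕1⊕0⊕0⊕1 = 1
Codeword: 1001011101100111010110111101001

1001011101100111010110111101001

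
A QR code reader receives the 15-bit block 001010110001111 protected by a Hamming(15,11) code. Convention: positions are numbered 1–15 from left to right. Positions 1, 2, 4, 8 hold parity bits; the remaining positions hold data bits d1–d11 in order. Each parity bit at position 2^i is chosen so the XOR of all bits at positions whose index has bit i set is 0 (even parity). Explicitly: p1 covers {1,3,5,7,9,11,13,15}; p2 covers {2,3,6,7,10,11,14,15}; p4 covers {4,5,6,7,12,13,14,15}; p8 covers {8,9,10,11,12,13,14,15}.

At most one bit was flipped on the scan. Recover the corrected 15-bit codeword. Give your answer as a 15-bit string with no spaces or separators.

001010111001111

s1 (pos 1,3,5,7,9,11,13,15): 0⊕1⊕1⊕1⊕0⊕0⊕1⊕1 = 1
s2 (pos 2,3,6,7,10,11,14,15): 0⊕1⊕0⊕1⊕0⊕0⊕1⊕1 = 0
s4 (pos 4,5,6,7,12,13,14,15): 0⊕1⊕0⊕1⊕1⊕1⊕1⊕1 = 0
s8 (pos 8,9,10,11,12,13,14,15): 1⊕0⊕0⊕0⊕1⊕1⊕1⊕1 = 1
Syndrome s8…s1 = 1001 → error at position 9.
Flip position 9: 001010110001111 → 001010111001111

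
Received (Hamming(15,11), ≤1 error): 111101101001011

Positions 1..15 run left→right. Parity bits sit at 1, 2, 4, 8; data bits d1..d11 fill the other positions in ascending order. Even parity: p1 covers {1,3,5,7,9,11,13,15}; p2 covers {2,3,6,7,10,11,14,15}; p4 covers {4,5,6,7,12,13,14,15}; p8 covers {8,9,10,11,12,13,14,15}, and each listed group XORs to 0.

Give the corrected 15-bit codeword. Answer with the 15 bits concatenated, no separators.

s1 (pos 1,3,5,7,9,11,13,15): 1⊕1⊕0⊕1⊕1⊕0⊕0⊕1 = 1
s2 (pos 2,3,6,7,10,11,14,15): 1⊕1⊕1⊕1⊕0⊕0⊕1⊕1 = 0
s4 (pos 4,5,6,7,12,13,14,15): 1⊕0⊕1⊕1⊕1⊕0⊕1⊕1 = 0
s8 (pos 8,9,10,11,12,13,14,15): 0⊕1⊕0⊕0⊕1⊕0⊕1⊕1 = 0
Syndrome s8…s1 = 0001 → error at position 1.
Flip position 1: 111101101001011 → 011101101001011

011101101001011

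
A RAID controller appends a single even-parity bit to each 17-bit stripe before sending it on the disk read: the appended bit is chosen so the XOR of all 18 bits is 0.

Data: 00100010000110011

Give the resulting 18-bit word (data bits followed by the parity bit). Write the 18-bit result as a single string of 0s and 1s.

XOR of the 17 data bits: 0⊕0⊕1⊕0⊕0⊕0⊕1⊕0⊕0⊕0⊕0⊕1⊕1⊕0⊕0⊕1⊕1 = 0
Parity bit = 0 (so all 18 bits XOR to 0).

001000100001100110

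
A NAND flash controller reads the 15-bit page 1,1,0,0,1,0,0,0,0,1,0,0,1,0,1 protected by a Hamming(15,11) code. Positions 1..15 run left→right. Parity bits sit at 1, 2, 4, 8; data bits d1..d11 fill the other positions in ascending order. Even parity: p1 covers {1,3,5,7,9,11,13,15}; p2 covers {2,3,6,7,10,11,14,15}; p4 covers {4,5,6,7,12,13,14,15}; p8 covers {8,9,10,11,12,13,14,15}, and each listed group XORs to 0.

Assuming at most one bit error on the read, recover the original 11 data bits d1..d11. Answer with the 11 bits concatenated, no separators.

s1 (pos 1,3,5,7,9,11,13,15): 1⊕0⊕1⊕0⊕0⊕0⊕1⊕1 = 0
s2 (pos 2,3,6,7,10,11,14,15): 1⊕0⊕0⊕0⊕1⊕0⊕0⊕1 = 1
s4 (pos 4,5,6,7,12,13,14,15): 0⊕1⊕0⊕0⊕0⊕1⊕0⊕1 = 1
s8 (pos 8,9,10,11,12,13,14,15): 0⊕0⊕1⊕0⊕0⊕1⊕0⊕1 = 1
Syndrome s8…s1 = 1110 → error at position 14.
Flip position 14: 110010000100101 → 110010000100111
Read data bits from positions 3,5,6,7,9,10,11,12,13,14,15: 01000100111

01000100111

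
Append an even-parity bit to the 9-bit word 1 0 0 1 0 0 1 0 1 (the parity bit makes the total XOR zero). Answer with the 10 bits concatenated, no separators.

1001001010

XOR of the 9 data bits: 1⊕0⊕0⊕1⊕0⊕0⊕1⊕0⊕1 = 0
Parity bit = 0 (so all 10 bits XOR to 0).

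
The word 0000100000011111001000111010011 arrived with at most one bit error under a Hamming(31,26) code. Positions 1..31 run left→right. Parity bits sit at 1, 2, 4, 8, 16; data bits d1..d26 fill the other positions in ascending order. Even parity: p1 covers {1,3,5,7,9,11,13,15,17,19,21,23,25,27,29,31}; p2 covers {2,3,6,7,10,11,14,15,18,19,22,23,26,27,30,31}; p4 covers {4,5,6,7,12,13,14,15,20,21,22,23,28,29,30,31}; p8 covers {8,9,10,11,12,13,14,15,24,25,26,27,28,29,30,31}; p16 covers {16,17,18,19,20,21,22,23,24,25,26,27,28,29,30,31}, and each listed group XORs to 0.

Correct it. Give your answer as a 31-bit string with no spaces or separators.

0000100001011111001000111010011

s1 (pos 1,3,5,7,9,11,13,15,17,19,21,23,25,27,29,31): 0⊕0⊕1⊕0⊕0⊕0⊕1⊕1⊕0⊕1⊕0⊕1⊕1⊕1⊕0⊕1 = 0
s2 (pos 2,3,6,7,10,11,14,15,18,19,22,23,26,27,30,31): 0⊕0⊕0⊕0⊕0⊕0⊕1⊕1⊕0⊕1⊕0⊕1⊕0⊕1⊕1⊕1 = 1
s4 (pos 4,5,6,7,12,13,14,15,20,21,22,23,28,29,30,31): 0⊕1⊕0⊕0⊕1⊕1⊕1⊕1⊕0⊕0⊕0⊕1⊕0⊕0⊕1⊕1 = 0
s8 (pos 8,9,10,11,12,13,14,15,24,25,26,27,28,29,30,31): 0⊕0⊕0⊕0⊕1⊕1⊕1⊕1⊕1⊕1⊕0⊕1⊕0⊕0⊕1⊕1 = 1
s16 (pos 16,17,18,19,20,21,22,23,24,25,26,27,28,29,30,31): 1⊕0⊕0⊕1⊕0⊕0⊕0⊕1⊕1⊕1⊕0⊕1⊕0⊕0⊕1⊕1 = 0
Syndrome s16…s1 = 01010 → error at position 10.
Flip position 10: 0000100000011111001000111010011 → 0000100001011111001000111010011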